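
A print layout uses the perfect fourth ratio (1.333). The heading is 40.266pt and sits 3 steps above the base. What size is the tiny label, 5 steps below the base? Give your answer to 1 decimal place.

Moving from step +3 to step -5 is 8 steps down, so divide by r⁸.
40.266 ÷ 1.333⁸ = 40.266 ÷ 9.96876 ≈ 4.039

4.0pt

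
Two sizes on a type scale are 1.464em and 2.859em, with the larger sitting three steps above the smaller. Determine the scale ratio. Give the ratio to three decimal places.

1.250

r³ = 2.859 / 1.464, so r = (2.859/1.464)^(1/3).
r = 1.9529^(1/3) ≈ 1.2499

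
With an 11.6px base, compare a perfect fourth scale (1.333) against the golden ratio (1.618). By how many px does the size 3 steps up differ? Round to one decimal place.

21.7px

Perfect fourth: 11.6 × 1.333³ = 27.476px
Golden ratio: 11.6 × 1.618³ = 49.135px
Difference: 49.135 − 27.476 = 21.659px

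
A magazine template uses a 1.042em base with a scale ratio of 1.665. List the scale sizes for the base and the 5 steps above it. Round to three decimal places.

Step 0: 1.042em
Step 1: 1.042 × 1.665 = 1.735
Step 2: 1.042 × 1.665² = 2.889
Step 3: 1.042 × 1.665³ = 4.810
Step 4: 1.042 × 1.665⁴ = 8.008
Step 5: 1.042 × 1.665⁵ = 13.333

1.042em, 1.735em, 2.889em, 4.810em, 8.008em, 13.333em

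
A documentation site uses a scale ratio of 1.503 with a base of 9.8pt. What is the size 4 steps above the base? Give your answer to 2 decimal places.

50.01pt

Every step multiplies by the scale ratio.
9.8 × 1.503⁴ = 9.8 × 5.10312 ≈ 50.01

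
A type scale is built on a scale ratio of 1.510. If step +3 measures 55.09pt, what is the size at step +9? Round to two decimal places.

Moving from step +3 to step +9 is 6 steps up, so multiply by r⁶.
55.09 × 1.510⁶ = 55.09 × 11.85391 ≈ 653.032

653.03pt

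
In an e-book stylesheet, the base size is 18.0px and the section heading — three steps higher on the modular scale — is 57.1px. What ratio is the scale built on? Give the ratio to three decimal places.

1.469

The ratio satisfies 18.0 × r³ = 57.1, so r = (57.1 / 18.0)^(1/3).
r = 3.1722^(1/3) ≈ 1.4693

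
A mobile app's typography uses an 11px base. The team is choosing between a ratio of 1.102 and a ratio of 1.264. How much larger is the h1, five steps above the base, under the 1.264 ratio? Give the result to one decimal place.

17.6px

At 1.102: 11.0 × 1.102⁵ = 17.877px
At 1.264: 11.0 × 1.264⁵ = 35.492px
Difference: 35.492 − 17.877 = 17.615px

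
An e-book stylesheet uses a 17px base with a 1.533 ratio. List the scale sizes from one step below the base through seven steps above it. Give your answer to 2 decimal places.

11.09px, 17.00px, 26.06px, 39.95px, 61.25px, 93.89px, 143.93px, 220.65px, 338.25px

Step -1: 17.0 ÷ 1.533 = 11.09
Step 0: 17px
Step 1: 17.0 × 1.533 = 26.06
Step 2: 17.0 × 1.533² = 39.95
Step 3: 17.0 × 1.533³ = 61.25
Step 4: 17.0 × 1.533⁴ = 93.89
Step 5: 17.0 × 1.533⁵ = 143.93
Step 6: 17.0 × 1.533⁶ = 220.65
Step 7: 17.0 × 1.533⁷ = 338.25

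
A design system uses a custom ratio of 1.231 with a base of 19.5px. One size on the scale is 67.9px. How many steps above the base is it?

6

1.231ⁿ = 67.9 / 19.5 = 3.4821
n = ln(3.4821) / ln(1.231) = 1.2476 / 0.2078 ≈ 6.00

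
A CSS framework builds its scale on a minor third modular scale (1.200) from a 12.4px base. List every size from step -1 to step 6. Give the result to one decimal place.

10.3px, 12.4px, 14.9px, 17.9px, 21.4px, 25.7px, 30.9px, 37.0px

Step -1: 12.4 ÷ 1.200 = 10.3
Step 0: 12.4px
Step 1: 12.4 × 1.200 = 14.9
Step 2: 12.4 × 1.200² = 17.9
Step 3: 12.4 × 1.200³ = 21.4
Step 4: 12.4 × 1.200⁴ = 25.7
Step 5: 12.4 × 1.200⁵ = 30.9
Step 6: 12.4 × 1.200⁶ = 37.0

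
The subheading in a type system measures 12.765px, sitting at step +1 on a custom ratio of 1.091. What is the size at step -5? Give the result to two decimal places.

12.765 ÷ 1.091⁶ = 12.765 ÷ 1.68635 ≈ 7.570

7.57px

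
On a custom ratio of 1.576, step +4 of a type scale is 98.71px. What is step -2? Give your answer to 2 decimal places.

98.71 ÷ 1.576⁶ = 98.71 ÷ 15.32277 ≈ 6.442

6.44px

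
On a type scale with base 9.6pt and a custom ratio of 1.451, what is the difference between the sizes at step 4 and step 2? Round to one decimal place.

Step 2: 9.6 × 1.451² = 20.212pt
Step 4: 9.6 × 1.451⁴ = 42.554pt
Difference: 42.554 − 20.212 = 22.342pt

22.3pt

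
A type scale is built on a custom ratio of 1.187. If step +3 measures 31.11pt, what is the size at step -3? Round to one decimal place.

11.1pt

The gap is -3 − (3) = -6 steps, so the factor is 1.187^-6.
31.11 ÷ 1.187⁶ = 31.11 ÷ 2.79708 ≈ 11.122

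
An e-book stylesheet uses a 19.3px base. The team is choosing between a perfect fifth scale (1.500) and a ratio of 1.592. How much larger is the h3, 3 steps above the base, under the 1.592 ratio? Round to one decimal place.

Perfect fifth: 19.3 × 1.500³ = 65.138px
At 1.592: 19.3 × 1.592³ = 77.873px
Difference: 77.873 − 65.138 = 12.735px

12.7px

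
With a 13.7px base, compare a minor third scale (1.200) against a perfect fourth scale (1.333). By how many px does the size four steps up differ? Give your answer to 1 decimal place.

Minor third: 13.7 × 1.200⁴ = 28.408px
Perfect fourth: 13.7 × 1.333⁴ = 43.255px
Difference: 43.255 − 28.408 = 14.847px

14.8px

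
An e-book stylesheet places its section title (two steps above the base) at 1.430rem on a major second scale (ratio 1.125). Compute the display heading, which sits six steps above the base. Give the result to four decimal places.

2.2906rem

Moving from step +2 to step +6 is 4 steps up, so multiply by r⁴.
1.430 × 1.125⁴ = 1.430 × 1.60181 ≈ 2.2906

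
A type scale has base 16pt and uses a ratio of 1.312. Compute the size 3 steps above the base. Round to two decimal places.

36.13pt

Every step multiplies by the scale ratio.
16.0 × 1.312³ = 16.0 × 2.25840 ≈ 36.13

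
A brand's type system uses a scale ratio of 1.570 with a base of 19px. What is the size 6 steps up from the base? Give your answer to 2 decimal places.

Each step on a modular scale multiplies by the ratio, so the size n steps from the base is base × ratioⁿ.
19.0 × 1.570⁶ = 19.0 × 14.97607 ≈ 284.55

284.55px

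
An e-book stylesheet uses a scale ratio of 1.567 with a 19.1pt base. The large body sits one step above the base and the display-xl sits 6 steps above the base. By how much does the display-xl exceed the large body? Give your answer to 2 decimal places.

252.85pt

Step 1: 19.1 × 1.567 = 29.9297pt
Step 6: 19.1 × 1.567⁶ = 282.7791pt
Difference: 282.7791 − 29.9297 = 252.8494pt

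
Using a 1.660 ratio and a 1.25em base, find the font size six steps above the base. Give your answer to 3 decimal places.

26.155em

1.25 × 1.660⁶ = 1.25 × 20.92418 ≈ 26.155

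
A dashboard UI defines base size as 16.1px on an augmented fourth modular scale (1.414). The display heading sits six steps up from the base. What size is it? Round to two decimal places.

Each step on a modular scale multiplies by the ratio, so the size n steps from the base is base × ratioⁿ.
16.1 × 1.414⁶ = 16.1 × 7.99275 ≈ 128.68

128.68px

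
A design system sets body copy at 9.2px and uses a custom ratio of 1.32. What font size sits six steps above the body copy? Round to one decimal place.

9.2 × 1.32⁶ = 9.2 × 5.28985 ≈ 48.67

48.7px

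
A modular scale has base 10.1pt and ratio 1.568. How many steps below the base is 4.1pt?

1.568ⁿ = 10.1 / 4.1 = 2.4634
n = ln(2.4634) / ln(1.568) = 0.9015 / 0.4498 ≈ 2.00

2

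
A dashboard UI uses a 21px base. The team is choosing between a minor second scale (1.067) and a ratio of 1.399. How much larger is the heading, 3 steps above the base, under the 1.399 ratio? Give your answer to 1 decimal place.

32.0px

Minor second: 21.0 × 1.067³ = 25.510px
At 1.399: 21.0 × 1.399³ = 57.501px
Difference: 57.501 − 25.510 = 31.991px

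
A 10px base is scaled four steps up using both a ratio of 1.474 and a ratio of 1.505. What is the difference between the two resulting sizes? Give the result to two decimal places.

At 1.474: 10.0 × 1.474⁴ = 47.2052px
At 1.505: 10.0 × 1.505⁴ = 51.3034px
Difference: 51.3034 − 47.2052 = 4.0982px

4.10px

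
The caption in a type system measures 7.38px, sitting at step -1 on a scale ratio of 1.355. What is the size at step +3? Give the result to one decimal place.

24.9px

7.38 × 1.355⁴ = 7.38 × 3.37099 ≈ 24.878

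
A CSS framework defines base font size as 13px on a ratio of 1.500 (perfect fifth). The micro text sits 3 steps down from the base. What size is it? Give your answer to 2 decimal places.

Each step on a modular scale multiplies by the ratio, so the size n steps from the base is base × ratioⁿ.
13.0 ÷ 1.500³ = 13.0 ÷ 3.37500 ≈ 3.85

3.85px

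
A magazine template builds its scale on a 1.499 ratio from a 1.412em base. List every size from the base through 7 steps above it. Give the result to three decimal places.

Step 0: 1.412em
Step 1: 1.412 × 1.499 = 2.117
Step 2: 1.412 × 1.499² = 3.173
Step 3: 1.412 × 1.499³ = 4.756
Step 4: 1.412 × 1.499⁴ = 7.129
Step 5: 1.412 × 1.499⁵ = 10.687
Step 6: 1.412 × 1.499⁶ = 16.019
Step 7: 1.412 × 1.499⁷ = 24.013

1.412em, 2.117em, 3.173em, 4.756em, 7.129em, 10.687em, 16.019em, 24.013em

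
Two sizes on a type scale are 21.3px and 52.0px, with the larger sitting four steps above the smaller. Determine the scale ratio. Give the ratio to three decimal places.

r⁴ = 52.0 / 21.3, so r = (52.0/21.3)^(1/4).
r = 2.4413^(1/4) ≈ 1.2500

1.250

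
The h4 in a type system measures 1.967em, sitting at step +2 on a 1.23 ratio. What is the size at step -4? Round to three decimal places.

Moving from step +2 to step -4 is 6 steps down, so divide by r⁶.
1.967 ÷ 1.23⁶ = 1.967 ÷ 3.46283 ≈ 0.568

0.568em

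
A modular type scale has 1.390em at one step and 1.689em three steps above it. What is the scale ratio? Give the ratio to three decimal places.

The ratio satisfies 1.390 × r³ = 1.689, so r = (1.689 / 1.390)^(1/3).
r = 1.2151^(1/3) ≈ 1.0671

1.067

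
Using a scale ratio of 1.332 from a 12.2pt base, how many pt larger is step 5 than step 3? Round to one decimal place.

Step 3: 12.2 × 1.332³ = 28.832pt
Step 5: 12.2 × 1.332⁵ = 51.154pt
Difference: 51.154 − 28.832 = 22.322pt

22.3pt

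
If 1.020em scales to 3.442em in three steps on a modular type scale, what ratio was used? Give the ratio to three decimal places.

1.500

The ratio satisfies 1.020 × r³ = 3.442, so r = (3.442 / 1.020)^(1/3).
r = 3.3745^(1/3) ≈ 1.4999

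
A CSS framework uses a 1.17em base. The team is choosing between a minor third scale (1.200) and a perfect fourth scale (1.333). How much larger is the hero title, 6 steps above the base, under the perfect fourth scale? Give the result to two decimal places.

Minor third: 1.17 × 1.200⁶ = 3.4936em
Perfect fourth: 1.17 × 1.333⁶ = 6.5640em
Difference: 6.5640 − 3.4936 = 3.0704em

3.07em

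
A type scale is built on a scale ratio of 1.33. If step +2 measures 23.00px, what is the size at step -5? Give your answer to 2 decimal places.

3.12px

23.00 ÷ 1.33⁷ = 23.00 ÷ 7.36142 ≈ 3.124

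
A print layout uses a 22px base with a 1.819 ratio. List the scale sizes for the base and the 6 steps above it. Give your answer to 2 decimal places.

22.00px, 40.02px, 72.79px, 132.41px, 240.85px, 438.11px, 796.93px

Step 0: 22px
Step 1: 22.0 × 1.819 = 40.02
Step 2: 22.0 × 1.819² = 72.79
Step 3: 22.0 × 1.819³ = 132.41
Step 4: 22.0 × 1.819⁴ = 240.85
Step 5: 22.0 × 1.819⁵ = 438.11
Step 6: 22.0 × 1.819⁶ = 796.93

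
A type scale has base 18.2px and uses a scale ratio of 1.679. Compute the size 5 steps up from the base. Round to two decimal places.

242.84px

Each step on a modular scale multiplies by the ratio, so the size n steps from the base is base × ratioⁿ.
18.2 × 1.679⁵ = 18.2 × 13.34300 ≈ 242.84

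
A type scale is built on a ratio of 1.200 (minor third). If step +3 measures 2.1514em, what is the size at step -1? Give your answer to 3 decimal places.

1.038em

2.1514 ÷ 1.200⁴ = 2.1514 ÷ 2.07360 ≈ 1.038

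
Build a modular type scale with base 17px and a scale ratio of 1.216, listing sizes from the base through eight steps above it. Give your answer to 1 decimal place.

Step 0: 17px
Step 1: 17.0 × 1.216 = 20.7
Step 2: 17.0 × 1.216² = 25.1
Step 3: 17.0 × 1.216³ = 30.6
Step 4: 17.0 × 1.216⁴ = 37.2
Step 5: 17.0 × 1.216⁵ = 45.2
Step 6: 17.0 × 1.216⁶ = 55.0
Step 7: 17.0 × 1.216⁷ = 66.8
Step 8: 17.0 × 1.216⁸ = 81.3

17.0px, 20.7px, 25.1px, 30.6px, 37.2px, 45.2px, 55.0px, 66.8px, 81.3px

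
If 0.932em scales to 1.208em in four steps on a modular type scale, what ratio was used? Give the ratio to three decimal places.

1.067

The ratio satisfies 0.932 × r⁴ = 1.208, so r = (1.208 / 0.932)^(1/4).
r = 1.2961^(1/4) ≈ 1.0670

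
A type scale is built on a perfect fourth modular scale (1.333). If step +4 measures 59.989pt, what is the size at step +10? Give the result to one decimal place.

336.6pt

59.989 × 1.333⁶ = 59.989 × 5.61023 ≈ 336.552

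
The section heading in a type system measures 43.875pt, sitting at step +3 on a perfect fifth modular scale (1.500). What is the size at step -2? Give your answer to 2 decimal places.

5.78pt

Moving from step +3 to step -2 is 5 steps down, so divide by r⁵.
43.875 ÷ 1.500⁵ = 43.875 ÷ 7.59375 ≈ 5.778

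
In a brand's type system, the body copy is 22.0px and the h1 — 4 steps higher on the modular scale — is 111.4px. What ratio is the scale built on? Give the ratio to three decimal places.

r⁴ = 111.4 / 22.0, so r = (111.4/22.0)^(1/4).
r = 5.0636^(1/4) ≈ 1.5001

1.500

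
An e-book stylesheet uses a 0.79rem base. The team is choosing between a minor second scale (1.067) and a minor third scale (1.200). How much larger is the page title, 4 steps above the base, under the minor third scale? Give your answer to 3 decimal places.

0.614rem

Minor second: 0.79 × 1.067⁴ = 1.02396rem
Minor third: 0.79 × 1.200⁴ = 1.63814rem
Difference: 1.63814 − 1.02396 = 0.61418rem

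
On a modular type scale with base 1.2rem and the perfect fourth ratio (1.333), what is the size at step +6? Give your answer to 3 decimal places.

6.732rem

Each step on a modular scale multiplies by the ratio, so the size n steps from the base is base × ratioⁿ.
1.2 × 1.333⁶ = 1.2 × 5.61023 ≈ 6.732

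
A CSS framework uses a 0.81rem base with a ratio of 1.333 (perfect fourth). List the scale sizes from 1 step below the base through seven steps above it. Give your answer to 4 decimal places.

0.6077rem, 0.8100rem, 1.0797rem, 1.4393rem, 1.9186rem, 2.5574rem, 3.4091rem, 4.5443rem, 6.0575rem

Step -1: 0.81 ÷ 1.333 = 0.6077
Step 0: 0.81rem
Step 1: 0.81 × 1.333 = 1.0797
Step 2: 0.81 × 1.333² = 1.4393
Step 3: 0.81 × 1.333³ = 1.9186
Step 4: 0.81 × 1.333⁴ = 2.5574
Step 5: 0.81 × 1.333⁵ = 3.4091
Step 6: 0.81 × 1.333⁶ = 4.5443
Step 7: 0.81 × 1.333⁷ = 6.0575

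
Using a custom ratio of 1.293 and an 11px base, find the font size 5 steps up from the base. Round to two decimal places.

A modular type scale is a geometric sequence: sizeₙ = base × rⁿ.
11.0 × 1.293⁵ = 11.0 × 3.61404 ≈ 39.75

39.75px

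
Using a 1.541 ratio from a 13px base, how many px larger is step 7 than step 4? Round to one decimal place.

195.0px

Step 4: 13.0 × 1.541⁴ = 73.308px
Step 7: 13.0 × 1.541⁷ = 268.264px
Difference: 268.264 − 73.308 = 194.956px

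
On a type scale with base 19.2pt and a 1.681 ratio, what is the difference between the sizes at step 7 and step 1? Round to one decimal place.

696.0pt

Step 1: 19.2 × 1.681 = 32.275pt
Step 7: 19.2 × 1.681⁷ = 728.241pt
Difference: 728.241 − 32.275 = 695.966pt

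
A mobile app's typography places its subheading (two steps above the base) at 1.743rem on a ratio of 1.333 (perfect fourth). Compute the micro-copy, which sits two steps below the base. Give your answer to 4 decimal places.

0.5520rem

The gap is -2 − (2) = -4 steps, so the factor is 1.333^-4.
1.743 ÷ 1.333⁴ = 1.743 ÷ 3.15733 ≈ 0.5520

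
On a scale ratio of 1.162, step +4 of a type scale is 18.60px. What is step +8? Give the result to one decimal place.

Moving from step +4 to step +8 is 4 steps up, so multiply by r⁴.
18.60 × 1.162⁴ = 18.60 × 1.82316 ≈ 33.911

33.9px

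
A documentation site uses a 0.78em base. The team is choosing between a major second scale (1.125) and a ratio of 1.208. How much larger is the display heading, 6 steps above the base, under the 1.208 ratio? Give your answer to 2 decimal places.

0.84em

Major second: 0.78 × 1.125⁶ = 1.5813em
At 1.208: 0.78 × 1.208⁶ = 2.4238em
Difference: 2.4238 − 1.5813 = 0.8425em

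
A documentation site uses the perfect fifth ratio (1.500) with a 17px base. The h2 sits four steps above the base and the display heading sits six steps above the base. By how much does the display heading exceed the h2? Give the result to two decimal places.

107.58px

Step 4: 17.0 × 1.500⁴ = 86.0625px
Step 6: 17.0 × 1.500⁶ = 193.6406px
Difference: 193.6406 − 86.0625 = 107.5781px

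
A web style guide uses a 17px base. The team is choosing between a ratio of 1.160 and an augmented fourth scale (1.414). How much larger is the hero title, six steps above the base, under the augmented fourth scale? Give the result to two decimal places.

94.46px

At 1.160: 17.0 × 1.160⁶ = 41.4187px
Augmented fourth: 17.0 × 1.414⁶ = 135.8768px
Difference: 135.8768 − 41.4187 = 94.4581px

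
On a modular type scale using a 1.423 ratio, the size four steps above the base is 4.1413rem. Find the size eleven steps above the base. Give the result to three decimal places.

48.930rem

Moving from step +4 to step +11 is 7 steps up, so multiply by r⁷.
4.1413 × 1.423⁷ = 4.1413 × 11.81502 ≈ 48.930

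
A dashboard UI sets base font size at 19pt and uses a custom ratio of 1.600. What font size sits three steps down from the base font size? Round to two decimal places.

4.64pt

Every step multiplies by the scale ratio.
19.0 ÷ 1.600³ = 19.0 ÷ 4.09600 ≈ 4.64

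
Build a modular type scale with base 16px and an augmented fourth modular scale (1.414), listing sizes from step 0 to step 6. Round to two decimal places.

Step 0: 16px
Step 1: 16.0 × 1.414 = 22.62
Step 2: 16.0 × 1.414² = 31.99
Step 3: 16.0 × 1.414³ = 45.23
Step 4: 16.0 × 1.414⁴ = 63.96
Step 5: 16.0 × 1.414⁵ = 90.44
Step 6: 16.0 × 1.414⁶ = 127.88

16.00px, 22.62px, 31.99px, 45.23px, 63.96px, 90.44px, 127.88px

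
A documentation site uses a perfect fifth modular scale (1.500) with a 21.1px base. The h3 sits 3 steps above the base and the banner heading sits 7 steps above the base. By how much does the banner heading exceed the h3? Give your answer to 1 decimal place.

Step 3: 21.1 × 1.500³ = 71.213px
Step 7: 21.1 × 1.500⁷ = 360.513px
Difference: 360.513 − 71.213 = 289.300px

289.3px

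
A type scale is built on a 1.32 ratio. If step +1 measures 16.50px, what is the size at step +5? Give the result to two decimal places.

16.50 × 1.32⁴ = 16.50 × 3.03596 ≈ 50.093

50.09px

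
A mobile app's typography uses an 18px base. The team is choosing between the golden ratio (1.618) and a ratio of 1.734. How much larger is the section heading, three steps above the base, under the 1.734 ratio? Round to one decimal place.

17.6px

Golden ratio: 18.0 × 1.618³ = 76.244px
At 1.734: 18.0 × 1.734³ = 93.847px
Difference: 93.847 − 76.244 = 17.603px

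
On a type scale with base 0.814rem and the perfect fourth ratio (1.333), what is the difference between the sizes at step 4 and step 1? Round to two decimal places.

1.49rem

Step 1: 0.814 × 1.333 = 1.0851rem
Step 4: 0.814 × 1.333⁴ = 2.5701rem
Difference: 2.5701 − 1.0851 = 1.4850rem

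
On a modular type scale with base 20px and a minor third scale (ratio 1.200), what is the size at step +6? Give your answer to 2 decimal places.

20.0 × 1.200⁶ = 20.0 × 2.98598 ≈ 59.72

59.72px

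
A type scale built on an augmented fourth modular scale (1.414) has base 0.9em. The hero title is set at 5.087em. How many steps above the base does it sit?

1.414ⁿ = 5.087 / 0.9 = 5.6522
n = ln(5.6522) / ln(1.414) = 1.7320 / 0.3464 ≈ 5.00

5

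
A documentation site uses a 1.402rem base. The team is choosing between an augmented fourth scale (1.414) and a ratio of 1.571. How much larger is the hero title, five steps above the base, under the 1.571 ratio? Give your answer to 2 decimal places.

5.49rem

Augmented fourth: 1.402 × 1.414⁵ = 7.9249rem
At 1.571: 1.402 × 1.571⁵ = 13.4162rem
Difference: 13.4162 − 7.9249 = 5.4913rem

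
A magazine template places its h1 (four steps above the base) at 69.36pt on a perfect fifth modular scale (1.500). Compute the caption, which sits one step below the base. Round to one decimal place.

The gap is -1 − (4) = -5 steps, so the factor is 1.500^-5.
69.36 ÷ 1.500⁵ = 69.36 ÷ 7.59375 ≈ 9.134

9.1pt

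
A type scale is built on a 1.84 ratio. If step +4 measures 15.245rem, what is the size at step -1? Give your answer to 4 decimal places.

0.7228rem

15.245 ÷ 1.84⁵ = 15.245 ÷ 21.09061 ≈ 0.7228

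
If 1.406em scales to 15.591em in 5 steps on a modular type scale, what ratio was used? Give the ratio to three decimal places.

1.618

r⁵ = 15.591 / 1.406, so r = (15.591/1.406)^(1/5).
r = 11.0889^(1/5) ≈ 1.6180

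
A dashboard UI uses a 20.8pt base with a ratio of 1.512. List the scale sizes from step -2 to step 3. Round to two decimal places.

9.10pt, 13.76pt, 20.80pt, 31.45pt, 47.55pt, 71.90pt

Step -2: 20.8 ÷ 1.512² = 9.10
Step -1: 20.8 ÷ 1.512 = 13.76
Step 0: 20.8pt
Step 1: 20.8 × 1.512 = 31.45
Step 2: 20.8 × 1.512² = 47.55
Step 3: 20.8 × 1.512³ = 71.90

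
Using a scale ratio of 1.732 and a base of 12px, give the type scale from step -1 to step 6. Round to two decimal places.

6.93px, 12.00px, 20.78px, 36.00px, 62.35px, 107.99px, 187.03px, 323.94px

Step -1: 12.0 ÷ 1.732 = 6.93
Step 0: 12px
Step 1: 12.0 × 1.732 = 20.78
Step 2: 12.0 × 1.732² = 36.00
Step 3: 12.0 × 1.732³ = 62.35
Step 4: 12.0 × 1.732⁴ = 107.99
Step 5: 12.0 × 1.732⁵ = 187.03
Step 6: 12.0 × 1.732⁶ = 323.94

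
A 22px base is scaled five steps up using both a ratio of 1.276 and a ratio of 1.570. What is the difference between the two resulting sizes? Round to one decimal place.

135.4px

At 1.276: 22.0 × 1.276⁵ = 74.418px
At 1.570: 22.0 × 1.570⁵ = 209.856px
Difference: 209.856 − 74.418 = 135.438px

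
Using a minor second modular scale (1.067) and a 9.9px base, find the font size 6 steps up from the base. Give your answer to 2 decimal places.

14.61px

9.9 × 1.067⁶ = 9.9 × 1.47566 ≈ 14.61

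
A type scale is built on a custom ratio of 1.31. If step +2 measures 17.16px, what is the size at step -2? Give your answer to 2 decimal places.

17.16 ÷ 1.31⁴ = 17.16 ÷ 2.94500 ≈ 5.827

5.83px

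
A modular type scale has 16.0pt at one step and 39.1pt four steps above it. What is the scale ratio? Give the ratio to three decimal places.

The ratio satisfies 16.0 × r⁴ = 39.1, so r = (39.1 / 16.0)^(1/4).
r = 2.4438^(1/4) ≈ 1.2503

1.250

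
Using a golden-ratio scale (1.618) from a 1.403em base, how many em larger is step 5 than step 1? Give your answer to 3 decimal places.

Step 1: 1.403 × 1.618 = 2.27005em
Step 5: 1.403 × 1.618⁵ = 15.55787em
Difference: 15.55787 − 2.27005 = 13.28782em

13.288em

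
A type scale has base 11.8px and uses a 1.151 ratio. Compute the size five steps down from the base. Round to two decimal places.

5.84px

11.8 ÷ 1.151⁵ = 11.8 ÷ 2.02012 ≈ 5.84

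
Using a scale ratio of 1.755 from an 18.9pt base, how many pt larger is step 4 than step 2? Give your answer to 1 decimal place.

Step 2: 18.9 × 1.755² = 58.212pt
Step 4: 18.9 × 1.755⁴ = 179.296pt
Difference: 179.296 − 58.212 = 121.084pt

121.1pt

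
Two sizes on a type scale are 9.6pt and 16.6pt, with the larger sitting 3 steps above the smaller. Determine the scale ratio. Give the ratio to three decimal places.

1.200

The ratio satisfies 9.6 × r³ = 16.6, so r = (16.6 / 9.6)^(1/3).
r = 1.7292^(1/3) ≈ 1.2003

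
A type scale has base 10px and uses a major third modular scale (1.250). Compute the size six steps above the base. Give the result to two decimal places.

Each step on a modular scale multiplies by the ratio, so the size n steps from the base is base × ratioⁿ.
10.0 × 1.250⁶ = 10.0 × 3.81470 ≈ 38.15

38.15px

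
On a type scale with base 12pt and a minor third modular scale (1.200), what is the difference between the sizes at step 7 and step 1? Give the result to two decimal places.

Step 1: 12.0 × 1.200 = 14.4000pt
Step 7: 12.0 × 1.200⁷ = 42.9982pt
Difference: 42.9982 − 14.4000 = 28.5982pt

28.60pt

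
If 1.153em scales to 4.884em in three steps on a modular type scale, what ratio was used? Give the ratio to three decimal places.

The ratio satisfies 1.153 × r³ = 4.884, so r = (4.884 / 1.153)^(1/3).
r = 4.2359^(1/3) ≈ 1.6180

1.618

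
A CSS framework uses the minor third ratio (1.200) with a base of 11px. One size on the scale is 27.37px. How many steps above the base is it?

1.200ⁿ = 27.37 / 11 = 2.4882
n = ln(2.4882) / ln(1.200) = 0.9116 / 0.1823 ≈ 5.00

5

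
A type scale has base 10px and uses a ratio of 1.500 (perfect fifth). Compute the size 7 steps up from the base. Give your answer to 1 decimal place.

170.9px

Each step on a modular scale multiplies by the ratio, so the size n steps from the base is base × ratioⁿ.
10.0 × 1.500⁷ = 10.0 × 17.08594 ≈ 170.86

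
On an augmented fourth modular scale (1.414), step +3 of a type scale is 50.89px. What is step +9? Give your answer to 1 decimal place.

406.8px

50.89 × 1.414⁶ = 50.89 × 7.99275 ≈ 406.751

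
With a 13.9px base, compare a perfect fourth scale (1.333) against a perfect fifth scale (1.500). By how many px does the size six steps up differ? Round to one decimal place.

80.3px

Perfect fourth: 13.9 × 1.333⁶ = 77.982px
Perfect fifth: 13.9 × 1.500⁶ = 158.330px
Difference: 158.330 − 77.982 = 80.348px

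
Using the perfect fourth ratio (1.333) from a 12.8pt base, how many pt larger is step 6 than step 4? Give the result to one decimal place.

Step 4: 12.8 × 1.333⁴ = 40.414pt
Step 6: 12.8 × 1.333⁶ = 71.811pt
Difference: 71.811 − 40.414 = 31.397pt

31.4pt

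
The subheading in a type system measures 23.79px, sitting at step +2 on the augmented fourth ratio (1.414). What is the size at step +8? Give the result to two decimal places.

Moving from step +2 to step +8 is 6 steps up, so multiply by r⁶.
23.79 × 1.414⁶ = 23.79 × 7.99275 ≈ 190.148

190.15px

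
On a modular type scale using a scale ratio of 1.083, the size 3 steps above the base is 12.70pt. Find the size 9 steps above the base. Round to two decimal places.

Moving from step +3 to step +9 is 6 steps up, so multiply by r⁶.
12.70 × 1.083⁶ = 12.70 × 1.61351 ≈ 20.492

20.49pt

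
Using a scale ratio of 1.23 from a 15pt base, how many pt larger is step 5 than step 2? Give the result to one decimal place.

Step 2: 15.0 × 1.23² = 22.694pt
Step 5: 15.0 × 1.23⁵ = 42.230pt
Difference: 42.230 − 22.694 = 19.536pt

19.5pt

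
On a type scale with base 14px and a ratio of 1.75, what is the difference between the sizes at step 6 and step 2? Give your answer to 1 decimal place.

Step 2: 14.0 × 1.75² = 42.875px
Step 6: 14.0 × 1.75⁶ = 402.121px
Difference: 402.121 − 42.875 = 359.246px

359.2px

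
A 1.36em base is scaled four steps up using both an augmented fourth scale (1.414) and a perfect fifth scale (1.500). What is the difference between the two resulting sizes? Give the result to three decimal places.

1.448em

Augmented fourth: 1.36 × 1.414⁴ = 5.43671em
Perfect fifth: 1.36 × 1.500⁴ = 6.88500em
Difference: 6.88500 − 5.43671 = 1.44829em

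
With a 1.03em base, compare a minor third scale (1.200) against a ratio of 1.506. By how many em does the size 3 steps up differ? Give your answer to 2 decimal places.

Minor third: 1.03 × 1.200³ = 1.7798em
At 1.506: 1.03 × 1.506³ = 3.5181em
Difference: 3.5181 − 1.7798 = 1.7383em

1.74em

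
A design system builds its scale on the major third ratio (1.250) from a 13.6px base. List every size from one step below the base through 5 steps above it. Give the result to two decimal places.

Step -1: 13.6 ÷ 1.250 = 10.88
Step 0: 13.6px
Step 1: 13.6 × 1.250 = 17.00
Step 2: 13.6 × 1.250² = 21.25
Step 3: 13.6 × 1.250³ = 26.56
Step 4: 13.6 × 1.250⁴ = 33.20
Step 5: 13.6 × 1.250⁵ = 41.50

10.88px, 13.60px, 17.00px, 21.25px, 26.56px, 33.20px, 41.50px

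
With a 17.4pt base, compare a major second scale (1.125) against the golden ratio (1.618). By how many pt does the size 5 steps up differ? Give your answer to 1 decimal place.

161.6pt

Major second: 17.4 × 1.125⁵ = 31.355pt
Golden ratio: 17.4 × 1.618⁵ = 192.949pt
Difference: 192.949 − 31.355 = 161.594pt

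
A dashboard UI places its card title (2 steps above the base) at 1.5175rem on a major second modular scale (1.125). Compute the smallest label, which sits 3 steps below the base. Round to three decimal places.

0.842rem

1.5175 ÷ 1.125⁵ = 1.5175 ÷ 1.80203 ≈ 0.842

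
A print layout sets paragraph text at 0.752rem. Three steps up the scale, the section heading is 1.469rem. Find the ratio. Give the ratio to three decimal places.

r³ = 1.469 / 0.752, so r = (1.469/0.752)^(1/3).
r = 1.9535^(1/3) ≈ 1.2501

1.250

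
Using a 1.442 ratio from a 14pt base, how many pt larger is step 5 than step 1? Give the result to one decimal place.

67.1pt

Step 1: 14.0 × 1.442 = 20.188pt
Step 5: 14.0 × 1.442⁵ = 87.288pt
Difference: 87.288 − 20.188 = 67.100pt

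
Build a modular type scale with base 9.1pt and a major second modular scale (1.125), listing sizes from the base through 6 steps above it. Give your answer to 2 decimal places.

Step 0: 9.1pt
Step 1: 9.1 × 1.125 = 10.24
Step 2: 9.1 × 1.125² = 11.52
Step 3: 9.1 × 1.125³ = 12.96
Step 4: 9.1 × 1.125⁴ = 14.58
Step 5: 9.1 × 1.125⁵ = 16.40
Step 6: 9.1 × 1.125⁶ = 18.45

9.10pt, 10.24pt, 11.52pt, 12.96pt, 14.58pt, 16.40pt, 18.45pt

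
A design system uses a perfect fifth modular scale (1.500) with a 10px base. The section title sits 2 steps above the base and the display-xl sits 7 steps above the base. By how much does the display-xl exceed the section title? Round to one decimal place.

Step 2: 10.0 × 1.500² = 22.500px
Step 7: 10.0 × 1.500⁷ = 170.859px
Difference: 170.859 − 22.500 = 148.359px

148.4px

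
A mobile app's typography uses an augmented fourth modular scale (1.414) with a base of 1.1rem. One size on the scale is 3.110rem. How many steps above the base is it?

1.414ⁿ = 3.110 / 1.1 = 2.8273
n = ln(2.8273) / ln(1.414) = 1.0393 / 0.3464 ≈ 3.00

3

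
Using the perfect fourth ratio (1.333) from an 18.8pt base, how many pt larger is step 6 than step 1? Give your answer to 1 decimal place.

Step 1: 18.8 × 1.333 = 25.060pt
Step 6: 18.8 × 1.333⁶ = 105.472pt
Difference: 105.472 − 25.060 = 80.412pt

80.4pt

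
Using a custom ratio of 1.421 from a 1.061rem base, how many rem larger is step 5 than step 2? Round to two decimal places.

4.00rem

Step 2: 1.061 × 1.421² = 2.1424rem
Step 5: 1.061 × 1.421⁵ = 6.1473rem
Difference: 6.1473 − 2.1424 = 4.0049rem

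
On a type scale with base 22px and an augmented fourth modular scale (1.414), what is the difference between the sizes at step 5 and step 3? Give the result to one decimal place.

Step 3: 22.0 × 1.414³ = 62.197px
Step 5: 22.0 × 1.414⁵ = 124.357px
Difference: 124.357 − 62.197 = 62.160px

62.2px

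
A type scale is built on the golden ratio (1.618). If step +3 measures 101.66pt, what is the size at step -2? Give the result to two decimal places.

9.17pt

101.66 ÷ 1.618⁵ = 101.66 ÷ 11.08901 ≈ 9.168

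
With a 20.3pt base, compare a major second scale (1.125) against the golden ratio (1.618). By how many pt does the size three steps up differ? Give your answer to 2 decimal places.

Major second: 20.3 × 1.125³ = 28.9037pt
Golden ratio: 20.3 × 1.618³ = 85.9868pt
Difference: 85.9868 − 28.9037 = 57.0831pt

57.08pt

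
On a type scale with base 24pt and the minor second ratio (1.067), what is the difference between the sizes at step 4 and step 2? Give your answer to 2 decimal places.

3.78pt

Step 2: 24.0 × 1.067² = 27.3237pt
Step 4: 24.0 × 1.067⁴ = 31.1078pt
Difference: 31.1078 − 27.3237 = 3.7841pt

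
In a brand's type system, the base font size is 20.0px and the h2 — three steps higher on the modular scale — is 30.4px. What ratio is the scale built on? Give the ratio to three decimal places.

r³ = 30.4 / 20.0, so r = (30.4/20.0)^(1/3).
r = 1.5200^(1/3) ≈ 1.1498

1.150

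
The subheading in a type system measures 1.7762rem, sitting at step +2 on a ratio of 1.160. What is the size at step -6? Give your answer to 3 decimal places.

0.542rem

1.7762 ÷ 1.160⁸ = 1.7762 ÷ 3.27841 ≈ 0.542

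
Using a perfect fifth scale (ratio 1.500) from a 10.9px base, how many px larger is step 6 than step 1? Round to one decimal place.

Step 1: 10.9 × 1.500 = 16.350px
Step 6: 10.9 × 1.500⁶ = 124.158px
Difference: 124.158 − 16.350 = 107.808px

107.8px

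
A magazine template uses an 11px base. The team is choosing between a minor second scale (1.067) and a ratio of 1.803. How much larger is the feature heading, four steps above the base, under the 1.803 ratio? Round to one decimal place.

102.0px

Minor second: 11.0 × 1.067⁴ = 14.258px
At 1.803: 11.0 × 1.803⁴ = 116.245px
Difference: 116.245 − 14.258 = 101.987px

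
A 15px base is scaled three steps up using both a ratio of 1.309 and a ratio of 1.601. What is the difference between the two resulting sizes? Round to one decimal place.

27.9px

At 1.309: 15.0 × 1.309³ = 33.644px
At 1.601: 15.0 × 1.601³ = 61.555px
Difference: 61.555 − 33.644 = 27.911px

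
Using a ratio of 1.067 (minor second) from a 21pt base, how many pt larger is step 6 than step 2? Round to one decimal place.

Step 2: 21.0 × 1.067² = 23.908pt
Step 6: 21.0 × 1.067⁶ = 30.989pt
Difference: 30.989 − 23.908 = 7.081pt

7.1pt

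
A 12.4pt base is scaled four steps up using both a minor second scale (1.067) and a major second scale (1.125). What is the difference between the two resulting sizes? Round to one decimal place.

Minor second: 12.4 × 1.067⁴ = 16.072pt
Major second: 12.4 × 1.125⁴ = 19.862pt
Difference: 19.862 − 16.072 = 3.790pt

3.8pt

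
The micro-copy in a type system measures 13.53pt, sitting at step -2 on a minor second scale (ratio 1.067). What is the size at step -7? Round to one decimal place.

9.8pt

The gap is -7 − (-2) = -5 steps, so the factor is 1.067^-5.
13.53 ÷ 1.067⁵ = 13.53 ÷ 1.38300 ≈ 9.783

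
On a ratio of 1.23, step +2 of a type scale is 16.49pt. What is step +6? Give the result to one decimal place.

37.7pt

16.49 × 1.23⁴ = 16.49 × 2.28887 ≈ 37.743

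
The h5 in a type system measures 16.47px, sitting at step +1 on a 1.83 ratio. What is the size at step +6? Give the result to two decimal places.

Moving from step +1 to step +6 is 5 steps up, so multiply by r⁵.
16.47 × 1.83⁵ = 16.47 × 20.52369 ≈ 338.025

338.03px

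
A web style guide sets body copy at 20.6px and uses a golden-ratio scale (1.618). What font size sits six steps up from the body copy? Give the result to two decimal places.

20.6 × 1.618⁶ = 20.6 × 17.94201 ≈ 369.61

369.61px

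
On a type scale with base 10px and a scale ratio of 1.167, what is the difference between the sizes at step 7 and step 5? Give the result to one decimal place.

7.8px

Step 5: 10.0 × 1.167⁵ = 21.645px
Step 7: 10.0 × 1.167⁷ = 29.478px
Difference: 29.478 − 21.645 = 7.833px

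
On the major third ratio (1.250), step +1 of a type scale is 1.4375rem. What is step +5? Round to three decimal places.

Moving from step +1 to step +5 is 4 steps up, so multiply by r⁴.
1.4375 × 1.250⁴ = 1.4375 × 2.44141 ≈ 3.510

3.510rem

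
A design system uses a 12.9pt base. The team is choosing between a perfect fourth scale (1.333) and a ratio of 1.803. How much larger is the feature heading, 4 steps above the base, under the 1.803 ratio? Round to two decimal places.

95.59pt

Perfect fourth: 12.9 × 1.333⁴ = 40.7296pt
At 1.803: 12.9 × 1.803⁴ = 136.3241pt
Difference: 136.3241 − 40.7296 = 95.5945pt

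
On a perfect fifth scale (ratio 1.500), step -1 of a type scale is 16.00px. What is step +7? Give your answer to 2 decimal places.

410.06px

16.00 × 1.500⁸ = 16.00 × 25.62891 ≈ 410.062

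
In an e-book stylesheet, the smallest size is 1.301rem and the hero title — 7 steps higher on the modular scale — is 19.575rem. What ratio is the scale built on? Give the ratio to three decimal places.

r⁷ = 19.575 / 1.301, so r = (19.575/1.301)^(1/7).
r = 15.0461^(1/7) ≈ 1.4730

1.473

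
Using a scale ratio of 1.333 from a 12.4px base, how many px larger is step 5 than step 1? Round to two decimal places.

35.66px

Step 1: 12.4 × 1.333 = 16.5292px
Step 5: 12.4 × 1.333⁵ = 52.1882px
Difference: 52.1882 − 16.5292 = 35.6590px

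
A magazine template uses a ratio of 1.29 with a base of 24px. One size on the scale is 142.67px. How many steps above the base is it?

1.29ⁿ = 142.67 / 24 = 5.9446
n = ln(5.9446) / ln(1.29) = 1.7825 / 0.2546 ≈ 7.00

7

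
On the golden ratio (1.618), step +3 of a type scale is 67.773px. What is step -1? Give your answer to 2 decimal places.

Moving from step +3 to step -1 is 4 steps down, so divide by r⁴.
67.773 ÷ 1.618⁴ = 67.773 ÷ 6.85353 ≈ 9.889

9.89px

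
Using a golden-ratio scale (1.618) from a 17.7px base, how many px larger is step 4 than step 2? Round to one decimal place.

75.0px

Step 2: 17.7 × 1.618² = 46.337px
Step 4: 17.7 × 1.618⁴ = 121.307px
Difference: 121.307 − 46.337 = 74.970px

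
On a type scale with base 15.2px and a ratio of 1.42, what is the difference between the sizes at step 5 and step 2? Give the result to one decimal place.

Step 2: 15.2 × 1.42² = 30.649px
Step 5: 15.2 × 1.42⁵ = 87.758px
Difference: 87.758 − 30.649 = 57.109px

57.1px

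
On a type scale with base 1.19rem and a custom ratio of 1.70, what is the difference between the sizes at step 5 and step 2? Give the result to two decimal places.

13.46rem

Step 2: 1.19 × 1.70² = 3.4391rem
Step 5: 1.19 × 1.70⁵ = 16.8963rem
Difference: 16.8963 − 3.4391 = 13.4572rem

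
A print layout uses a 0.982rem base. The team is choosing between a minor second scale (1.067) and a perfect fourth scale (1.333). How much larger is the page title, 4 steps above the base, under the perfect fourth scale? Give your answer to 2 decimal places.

1.83rem

Minor second: 0.982 × 1.067⁴ = 1.2728rem
Perfect fourth: 0.982 × 1.333⁴ = 3.1005rem
Difference: 3.1005 − 1.2728 = 1.8277rem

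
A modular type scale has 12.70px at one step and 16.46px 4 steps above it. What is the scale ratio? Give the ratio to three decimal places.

1.067

r⁴ = 16.46 / 12.70, so r = (16.46/12.70)^(1/4).
r = 1.2961^(1/4) ≈ 1.0670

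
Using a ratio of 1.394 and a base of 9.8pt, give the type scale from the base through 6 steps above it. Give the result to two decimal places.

Step 0: 9.8pt
Step 1: 9.8 × 1.394 = 13.66
Step 2: 9.8 × 1.394² = 19.04
Step 3: 9.8 × 1.394³ = 26.55
Step 4: 9.8 × 1.394⁴ = 37.01
Step 5: 9.8 × 1.394⁵ = 51.59
Step 6: 9.8 × 1.394⁶ = 71.91

9.80pt, 13.66pt, 19.04pt, 26.55pt, 37.01pt, 51.59pt, 71.91pt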